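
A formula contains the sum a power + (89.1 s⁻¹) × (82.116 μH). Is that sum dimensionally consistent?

In SI base units:
  a power:  [power] = kg·m²·s⁻³
  (89.1 s⁻¹) × (82.116 μH):  [s⁻¹] · [kg·m²·s⁻²·A⁻²] = kg·m²·s⁻³·A⁻²
kg·m²·s⁻³ ≠ kg·m²·s⁻³·A⁻², so they cannot be added.

No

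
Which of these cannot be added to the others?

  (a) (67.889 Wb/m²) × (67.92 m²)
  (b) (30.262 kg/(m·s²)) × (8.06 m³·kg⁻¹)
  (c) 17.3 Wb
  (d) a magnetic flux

Dimensions:
  (a) [kg·s⁻²·A⁻¹] · [m²] = kg·m²·s⁻²·A⁻¹
  (b) [kg·m⁻¹·s⁻²] · [kg⁻¹·m³] = m²·s⁻²
  (c) Wb = V·s = kg·m²·s⁻²·A⁻¹
  (d) [magnetic flux] = kg·m²·s⁻²·A⁻¹
All reduce to kg·m²·s⁻²·A⁻¹ except (b), which is m²·s⁻².

(b)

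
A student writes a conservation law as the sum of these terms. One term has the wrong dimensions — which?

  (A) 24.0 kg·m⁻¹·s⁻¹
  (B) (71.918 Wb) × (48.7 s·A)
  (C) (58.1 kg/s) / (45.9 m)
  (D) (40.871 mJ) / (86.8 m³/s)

(B)

Work out the base dimensions of each:
  (A) kg·m⁻¹·s⁻¹
  (B) [kg·m²·s⁻²·A⁻¹] · [s·A] = kg·m²·s⁻¹
  (C) [kg·s⁻¹] / [m] = kg·m⁻¹·s⁻¹
  (D) [kg·m²·s⁻²] / [m³·s⁻¹] = kg·m⁻¹·s⁻¹
All reduce to kg·m⁻¹·s⁻¹ except (B), which is kg·m²·s⁻¹.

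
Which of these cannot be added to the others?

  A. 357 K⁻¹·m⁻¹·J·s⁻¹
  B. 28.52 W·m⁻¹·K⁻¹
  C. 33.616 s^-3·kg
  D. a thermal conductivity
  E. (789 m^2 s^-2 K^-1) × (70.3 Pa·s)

Work out the base dimensions of each:
  A. J·s⁻¹·m⁻¹·K⁻¹ = N·m·s⁻¹·m⁻¹·K⁻¹ = kg·m·s⁻³·K⁻¹
  B. W·m⁻¹·K⁻¹ = J·s⁻¹·m⁻¹·K⁻¹ = kg·m·s⁻³·K⁻¹
  C. kg·s⁻³
  D. [thermal conductivity] = kg·m·s⁻³·K⁻¹
  E. [m²·s⁻²·K⁻¹] · [kg·m⁻¹·s⁻¹] = kg·m·s⁻³·K⁻¹
All reduce to kg·m·s⁻³·K⁻¹ except C., which is kg·s⁻³.

C.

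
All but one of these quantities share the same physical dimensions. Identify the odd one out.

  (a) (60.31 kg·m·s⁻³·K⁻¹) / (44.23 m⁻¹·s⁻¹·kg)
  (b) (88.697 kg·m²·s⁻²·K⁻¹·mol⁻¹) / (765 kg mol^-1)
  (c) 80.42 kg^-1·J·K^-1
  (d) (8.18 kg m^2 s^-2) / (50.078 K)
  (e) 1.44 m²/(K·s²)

(d)

Dimensions:
  (a) [kg·m·s⁻³·K⁻¹] / [kg·m⁻¹·s⁻¹] = m²·s⁻²·K⁻¹
  (b) [kg·m²·s⁻²·K⁻¹·mol⁻¹] / [kg·mol⁻¹] = m²·s⁻²·K⁻¹
  (c) J·kg⁻¹·K⁻¹ = N·m·kg⁻¹·K⁻¹ = m²·s⁻²·K⁻¹
  (d) [kg·m²·s⁻²] / [K] = kg·m²·s⁻²·K⁻¹
  (e) m²·s⁻²·K⁻¹
All reduce to m²·s⁻²·K⁻¹ except (d), which is kg·m²·s⁻²·K⁻¹.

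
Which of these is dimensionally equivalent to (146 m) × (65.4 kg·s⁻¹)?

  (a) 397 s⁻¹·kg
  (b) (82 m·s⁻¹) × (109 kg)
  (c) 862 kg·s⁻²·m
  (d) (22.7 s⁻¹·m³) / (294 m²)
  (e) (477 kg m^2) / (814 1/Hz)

(b)

Reference: [m] · [kg·s⁻¹] = kg·m·s⁻¹.
Each option:
  (a) kg·s⁻¹
  (b) [m·s⁻¹] · [kg] = kg·m·s⁻¹  ← same
  (c) kg·m·s⁻²
  (d) [m³·s⁻¹] / [m²] = m·s⁻¹
  (e) [kg·m²] / [s] = kg·m²·s⁻¹
Only (b) matches kg·m·s⁻¹.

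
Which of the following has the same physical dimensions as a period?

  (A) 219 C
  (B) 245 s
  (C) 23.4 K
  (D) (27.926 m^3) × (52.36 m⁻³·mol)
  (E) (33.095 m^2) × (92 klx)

Reference: [period] = s.
Each option:
  (A) C = s·A
  (B) s  ← same
  (C) K
  (D) [m³] · [m⁻³·mol] = mol
  (E) [m²] · [m⁻²·cd] = cd
Only (B) matches s.

(B)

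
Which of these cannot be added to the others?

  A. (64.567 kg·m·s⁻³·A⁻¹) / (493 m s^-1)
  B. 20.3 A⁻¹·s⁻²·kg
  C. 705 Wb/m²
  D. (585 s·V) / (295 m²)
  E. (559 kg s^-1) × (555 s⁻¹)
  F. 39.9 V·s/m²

In SI base units:
  A. [kg·m·s⁻³·A⁻¹] / [m·s⁻¹] = kg·s⁻²·A⁻¹
  B. kg·s⁻²·A⁻¹
  C. Wb·m⁻² = V·s·m⁻² = kg·s⁻²·A⁻¹
  D. [kg·m²·s⁻²·A⁻¹] / [m²] = kg·s⁻²·A⁻¹
  E. [kg·s⁻¹] · [s⁻¹] = kg·s⁻²
  F. V·s·m⁻² = J·C⁻¹·s·m⁻² = kg·s⁻²·A⁻¹
All reduce to kg·s⁻²·A⁻¹ except E., which is kg·s⁻².

E.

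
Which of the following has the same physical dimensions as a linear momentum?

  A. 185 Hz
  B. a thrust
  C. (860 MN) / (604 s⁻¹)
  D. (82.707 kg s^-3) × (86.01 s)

C.

Reference: [linear momentum] = kg·m·s⁻¹.
Each option:
  A. Hz = s⁻¹
  B. [thrust] = kg·m·s⁻²
  C. [kg·m·s⁻²] / [s⁻¹] = kg·m·s⁻¹  ← same
  D. [kg·s⁻³] · [s] = kg·s⁻²
Only C. matches kg·m·s⁻¹.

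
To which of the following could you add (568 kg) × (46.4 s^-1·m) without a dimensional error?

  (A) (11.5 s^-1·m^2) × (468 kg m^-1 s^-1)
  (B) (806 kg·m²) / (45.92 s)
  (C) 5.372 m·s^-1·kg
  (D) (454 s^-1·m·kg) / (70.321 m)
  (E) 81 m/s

Reference: [kg] · [m·s⁻¹] = kg·m·s⁻¹.
Each option:
  (A) [m²·s⁻¹] · [kg·m⁻¹·s⁻¹] = kg·m·s⁻²
  (B) [kg·m²] / [s] = kg·m²·s⁻¹
  (C) kg·m·s⁻¹  ← same
  (D) [kg·m·s⁻¹] / [m] = kg·s⁻¹
  (E) m·s⁻¹
Only (C) matches kg·m·s⁻¹.

(C)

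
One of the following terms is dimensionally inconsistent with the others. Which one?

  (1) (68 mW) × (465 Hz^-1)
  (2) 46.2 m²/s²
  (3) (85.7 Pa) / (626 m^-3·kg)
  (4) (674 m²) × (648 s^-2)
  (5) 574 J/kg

Expand each in SI base units:
  (1) [kg·m²·s⁻³] · [s] = kg·m²·s⁻²
  (2) m²·s⁻²
  (3) [kg·m⁻¹·s⁻²] / [kg·m⁻³] = m²·s⁻²
  (4) [m²] · [s⁻²] = m²·s⁻²
  (5) J·kg⁻¹ = N·m·kg⁻¹ = m²·s⁻²
All reduce to m²·s⁻² except (1), which is kg·m²·s⁻².

(1)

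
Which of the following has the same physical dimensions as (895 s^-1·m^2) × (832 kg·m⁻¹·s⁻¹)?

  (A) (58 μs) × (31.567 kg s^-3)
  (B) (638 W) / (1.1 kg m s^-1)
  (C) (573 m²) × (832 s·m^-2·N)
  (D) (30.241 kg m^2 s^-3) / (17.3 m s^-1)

Reference: [m²·s⁻¹] · [kg·m⁻¹·s⁻¹] = kg·m·s⁻².
Each option:
  (A) [s] · [kg·s⁻³] = kg·s⁻²
  (B) [kg·m²·s⁻³] / [kg·m·s⁻¹] = m·s⁻²
  (C) [m²] · [kg·m⁻¹·s⁻¹] = kg·m·s⁻¹
  (D) [kg·m²·s⁻³] / [m·s⁻¹] = kg·m·s⁻²  ← same
Only (D) matches kg·m·s⁻².

(D)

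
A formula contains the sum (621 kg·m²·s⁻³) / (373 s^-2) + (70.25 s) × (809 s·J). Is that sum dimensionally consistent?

Dimensions:
  (621 kg·m²·s⁻³) / (373 s^-2):  [kg·m²·s⁻³] / [s⁻²] = kg·m²·s⁻¹
  (70.25 s) × (809 s·J):  [s] · [kg·m²·s⁻¹] = kg·m²
kg·m²·s⁻¹ ≠ kg·m², so they cannot be added.

No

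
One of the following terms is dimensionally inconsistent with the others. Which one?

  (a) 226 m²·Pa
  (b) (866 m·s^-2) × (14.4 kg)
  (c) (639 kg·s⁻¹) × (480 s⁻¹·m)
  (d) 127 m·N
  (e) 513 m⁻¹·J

(d)

In SI base units:
  (a) Pa·m² = N·m⁻²·m² = kg·m·s⁻²
  (b) [m·s⁻²] · [kg] = kg·m·s⁻²
  (c) [kg·s⁻¹] · [m·s⁻¹] = kg·m·s⁻²
  (d) N·m = kg·m·s⁻²·m = kg·m²·s⁻²
  (e) J·m⁻¹ = N·m·m⁻¹ = kg·m·s⁻²
All reduce to kg·m·s⁻² except (d), which is kg·m²·s⁻².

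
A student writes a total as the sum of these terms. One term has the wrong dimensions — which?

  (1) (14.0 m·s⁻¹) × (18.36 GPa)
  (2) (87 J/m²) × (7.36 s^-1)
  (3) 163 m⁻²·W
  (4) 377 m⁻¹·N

In SI base units:
  (1) [m·s⁻¹] · [kg·m⁻¹·s⁻²] = kg·s⁻³
  (2) [kg·s⁻²] · [s⁻¹] = kg·s⁻³
  (3) W·m⁻² = J·s⁻¹·m⁻² = kg·s⁻³
  (4) N·m⁻¹ = kg·m·s⁻²·m⁻¹ = kg·s⁻²
All reduce to kg·s⁻³ except (4), which is kg·s⁻².

(4)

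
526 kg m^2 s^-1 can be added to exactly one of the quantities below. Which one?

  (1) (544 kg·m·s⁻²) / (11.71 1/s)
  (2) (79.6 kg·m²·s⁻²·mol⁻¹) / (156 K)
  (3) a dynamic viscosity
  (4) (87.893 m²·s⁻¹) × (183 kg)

Reference: kg·m²·s⁻¹.
Each option:
  (1) [kg·m·s⁻²] / [s⁻¹] = kg·m·s⁻¹
  (2) [kg·m²·s⁻²·mol⁻¹] / [K] = kg·m²·s⁻²·K⁻¹·mol⁻¹
  (3) [dynamic viscosity] = kg·m⁻¹·s⁻¹
  (4) [m²·s⁻¹] · [kg] = kg·m²·s⁻¹  ← same
Only (4) matches kg·m²·s⁻¹.

(4)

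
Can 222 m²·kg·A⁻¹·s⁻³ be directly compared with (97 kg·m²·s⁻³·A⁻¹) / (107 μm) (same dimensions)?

No

In SI base units:
  222 m²·kg·A⁻¹·s⁻³:  kg·m²·s⁻³·A⁻¹
  (97 kg·m²·s⁻³·A⁻¹) / (107 μm):  [kg·m²·s⁻³·A⁻¹] / [m] = kg·m·s⁻³·A⁻¹
kg·m²·s⁻³·A⁻¹ ≠ kg·m·s⁻³·A⁻¹, so they cannot be added.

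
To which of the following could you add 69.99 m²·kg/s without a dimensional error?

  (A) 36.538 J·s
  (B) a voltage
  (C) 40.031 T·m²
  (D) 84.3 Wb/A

Reference: kg·m²·s⁻¹.
Each option:
  (A) J·s = N·m·s = kg·m²·s⁻¹  ← same
  (B) [voltage] = kg·m²·s⁻³·A⁻¹
  (C) T·m² = Wb·m⁻²·m² = kg·m²·s⁻²·A⁻¹
  (D) Wb·A⁻¹ = V·s·A⁻¹ = kg·m²·s⁻²·A⁻²
Only (A) matches kg·m²·s⁻¹.

(A)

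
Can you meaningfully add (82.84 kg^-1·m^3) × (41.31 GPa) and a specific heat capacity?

Expand each in SI base units:
  (82.84 kg^-1·m^3) × (41.31 GPa):  [kg⁻¹·m³] · [kg·m⁻¹·s⁻²] = m²·s⁻²
  a specific heat capacity:  [specific heat capacity] = m²·s⁻²·K⁻¹
m²·s⁻² ≠ m²·s⁻²·K⁻¹, so they cannot be added.

No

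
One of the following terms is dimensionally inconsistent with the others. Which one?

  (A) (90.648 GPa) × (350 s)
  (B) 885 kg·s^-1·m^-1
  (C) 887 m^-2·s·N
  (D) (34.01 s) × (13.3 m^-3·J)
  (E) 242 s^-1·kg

(E)

Dimensions:
  (A) [kg·m⁻¹·s⁻²] · [s] = kg·m⁻¹·s⁻¹
  (B) kg·m⁻¹·s⁻¹
  (C) N·s·m⁻² = kg·m·s⁻²·s·m⁻² = kg·m⁻¹·s⁻¹
  (D) [s] · [kg·m⁻¹·s⁻²] = kg·m⁻¹·s⁻¹
  (E) kg·s⁻¹
All reduce to kg·m⁻¹·s⁻¹ except (E), which is kg·s⁻¹.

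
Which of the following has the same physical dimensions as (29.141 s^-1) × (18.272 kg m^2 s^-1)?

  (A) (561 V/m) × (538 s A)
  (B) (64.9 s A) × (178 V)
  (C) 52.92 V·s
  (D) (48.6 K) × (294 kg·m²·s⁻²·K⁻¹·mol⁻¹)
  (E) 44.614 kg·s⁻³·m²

Reference: [s⁻¹] · [kg·m²·s⁻¹] = kg·m²·s⁻².
Each option:
  (A) [kg·m·s⁻³·A⁻¹] · [s·A] = kg·m·s⁻²
  (B) [s·A] · [kg·m²·s⁻³·A⁻¹] = kg·m²·s⁻²  ← same
  (C) V·s = J·C⁻¹·s = kg·m²·s⁻²·A⁻¹
  (D) [K] · [kg·m²·s⁻²·K⁻¹·mol⁻¹] = kg·m²·s⁻²·mol⁻¹
  (E) kg·m²·s⁻³
Only (B) matches kg·m²·s⁻².

(B)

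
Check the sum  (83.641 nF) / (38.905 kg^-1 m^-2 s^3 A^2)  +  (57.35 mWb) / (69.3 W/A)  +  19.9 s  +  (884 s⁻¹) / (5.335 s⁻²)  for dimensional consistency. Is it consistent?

Dimensions:
  (83.641 nF) / (38.905 kg^-1 m^-2 s^3 A^2):  [kg⁻¹·m⁻²·s⁴·A²] / [kg⁻¹·m⁻²·s³·A²] = s
  (57.35 mWb) / (69.3 W/A):  [kg·m²·s⁻²·A⁻¹] / [kg·m²·s⁻³·A⁻¹] = s
  19.9 s:  s
  (884 s⁻¹) / (5.335 s⁻²):  [s⁻¹] / [s⁻²] = s
Every term reduces to s.

Yes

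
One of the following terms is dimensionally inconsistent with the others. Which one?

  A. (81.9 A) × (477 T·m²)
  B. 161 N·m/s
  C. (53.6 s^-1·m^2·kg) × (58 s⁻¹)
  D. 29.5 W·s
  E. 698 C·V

Reduce each to base SI dimensions:
  A. [A] · [kg·m²·s⁻²·A⁻¹] = kg·m²·s⁻²
  B. N·m·s⁻¹ = kg·m·s⁻²·m·s⁻¹ = kg·m²·s⁻³
  C. [kg·m²·s⁻¹] · [s⁻¹] = kg·m²·s⁻²
  D. W·s = J·s⁻¹·s = kg·m²·s⁻²
  E. C·V = s·A·J·C⁻¹ = kg·m²·s⁻²
All reduce to kg·m²·s⁻² except B., which is kg·m²·s⁻³.

B.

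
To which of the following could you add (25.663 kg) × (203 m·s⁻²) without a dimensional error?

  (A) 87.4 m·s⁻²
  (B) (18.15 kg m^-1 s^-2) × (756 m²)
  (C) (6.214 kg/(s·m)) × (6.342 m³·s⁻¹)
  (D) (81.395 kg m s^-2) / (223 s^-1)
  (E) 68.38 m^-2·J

(B)

Reference: [kg] · [m·s⁻²] = kg·m·s⁻².
Each option:
  (A) m·s⁻²
  (B) [kg·m⁻¹·s⁻²] · [m²] = kg·m·s⁻²  ← same
  (C) [kg·m⁻¹·s⁻¹] · [m³·s⁻¹] = kg·m²·s⁻²
  (D) [kg·m·s⁻²] / [s⁻¹] = kg·m·s⁻¹
  (E) J·m⁻² = N·m·m⁻² = kg·s⁻²
Only (B) matches kg·m·s⁻².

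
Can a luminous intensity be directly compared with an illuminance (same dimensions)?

Reduce each to base SI dimensions:
  a luminous intensity:  [luminous intensity] = cd
  an illuminance:  [illuminance] = m⁻²·cd
cd ≠ m⁻²·cd, so they cannot be added.

No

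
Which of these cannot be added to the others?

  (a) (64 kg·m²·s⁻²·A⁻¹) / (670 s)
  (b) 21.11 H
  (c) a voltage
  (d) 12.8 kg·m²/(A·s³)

In SI base units:
  (a) [kg·m²·s⁻²·A⁻¹] / [s] = kg·m²·s⁻³·A⁻¹
  (b) H = V·s·A⁻¹ = kg·m²·s⁻²·A⁻²
  (c) [voltage] = kg·m²·s⁻³·A⁻¹
  (d) kg·m²·s⁻³·A⁻¹
All reduce to kg·m²·s⁻³·A⁻¹ except (b), which is kg·m²·s⁻²·A⁻².

(b)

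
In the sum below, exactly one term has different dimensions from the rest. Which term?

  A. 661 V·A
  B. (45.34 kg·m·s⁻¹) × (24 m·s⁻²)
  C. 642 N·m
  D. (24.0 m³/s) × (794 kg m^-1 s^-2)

C.

Work out the base dimensions of each:
  A. V·A = J·C⁻¹·A = kg·m²·s⁻³
  B. [kg·m·s⁻¹] · [m·s⁻²] = kg·m²·s⁻³
  C. N·m = kg·m·s⁻²·m = kg·m²·s⁻²
  D. [m³·s⁻¹] · [kg·m⁻¹·s⁻²] = kg·m²·s⁻³
All reduce to kg·m²·s⁻³ except C., which is kg·m²·s⁻².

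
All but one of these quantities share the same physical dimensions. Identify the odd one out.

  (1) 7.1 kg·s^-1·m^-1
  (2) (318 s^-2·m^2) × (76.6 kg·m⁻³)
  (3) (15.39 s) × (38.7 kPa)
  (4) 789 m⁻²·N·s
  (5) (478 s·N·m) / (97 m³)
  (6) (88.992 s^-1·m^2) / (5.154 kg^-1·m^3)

Work out the base dimensions of each:
  (1) kg·m⁻¹·s⁻¹
  (2) [m²·s⁻²] · [kg·m⁻³] = kg·m⁻¹·s⁻²
  (3) [s] · [kg·m⁻¹·s⁻²] = kg·m⁻¹·s⁻¹
  (4) N·s·m⁻² = kg·m·s⁻²·s·m⁻² = kg·m⁻¹·s⁻¹
  (5) [kg·m²·s⁻¹] / [m³] = kg·m⁻¹·s⁻¹
  (6) [m²·s⁻¹] / [kg⁻¹·m³] = kg·m⁻¹·s⁻¹
All reduce to kg·m⁻¹·s⁻¹ except (2), which is kg·m⁻¹·s⁻².

(2)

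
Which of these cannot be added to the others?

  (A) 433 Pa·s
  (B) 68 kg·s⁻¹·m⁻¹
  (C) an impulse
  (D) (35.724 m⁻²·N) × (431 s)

(C)

Expand each in SI base units:
  (A) Pa·s = N·m⁻²·s = kg·m⁻¹·s⁻¹
  (B) kg·m⁻¹·s⁻¹
  (C) [impulse] = kg·m·s⁻¹
  (D) [kg·m⁻¹·s⁻²] · [s] = kg·m⁻¹·s⁻¹
All reduce to kg·m⁻¹·s⁻¹ except (C), which is kg·m·s⁻¹.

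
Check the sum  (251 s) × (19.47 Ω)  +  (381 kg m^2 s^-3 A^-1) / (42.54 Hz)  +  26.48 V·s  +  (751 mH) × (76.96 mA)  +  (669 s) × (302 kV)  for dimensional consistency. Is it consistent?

Expand each in SI base units:
  (251 s) × (19.47 Ω):  [s] · [kg·m²·s⁻³·A⁻²] = kg·m²·s⁻²·A⁻²
  (381 kg m^2 s^-3 A^-1) / (42.54 Hz):  [kg·m²·s⁻³·A⁻¹] / [s⁻¹] = kg·m²·s⁻²·A⁻¹
  26.48 V·s:  V·s = J·C⁻¹·s = kg·m²·s⁻²·A⁻¹
  (751 mH) × (76.96 mA):  [kg·m²·s⁻²·A⁻²] · [A] = kg·m²·s⁻²·A⁻¹
  (669 s) × (302 kV):  [s] · [kg·m²·s⁻³·A⁻¹] = kg·m²·s⁻²·A⁻¹
The terms do not share a single dimension (kg·m²·s⁻²·A⁻² vs kg·m²·s⁻²·A⁻¹).

No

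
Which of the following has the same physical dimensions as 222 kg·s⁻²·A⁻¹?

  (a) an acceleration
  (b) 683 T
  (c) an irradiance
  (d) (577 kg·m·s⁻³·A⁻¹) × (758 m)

Reference: kg·s⁻²·A⁻¹.
Each option:
  (a) [acceleration] = m·s⁻²
  (b) T = Wb·m⁻² = kg·s⁻²·A⁻¹  ← same
  (c) [irradiance] = kg·s⁻³
  (d) [kg·m·s⁻³·A⁻¹] · [m] = kg·m²·s⁻³·A⁻¹
Only (b) matches kg·s⁻²·A⁻¹.

(b)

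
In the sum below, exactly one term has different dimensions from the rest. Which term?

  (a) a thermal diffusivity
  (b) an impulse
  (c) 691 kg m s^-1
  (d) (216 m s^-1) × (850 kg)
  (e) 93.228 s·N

(a)

Reduce each to base SI dimensions:
  (a) [thermal diffusivity] = m²·s⁻¹
  (b) [impulse] = kg·m·s⁻¹
  (c) kg·m·s⁻¹
  (d) [m·s⁻¹] · [kg] = kg·m·s⁻¹
  (e) N·s = kg·m·s⁻²·s = kg·m·s⁻¹
All reduce to kg·m·s⁻¹ except (a), which is m²·s⁻¹.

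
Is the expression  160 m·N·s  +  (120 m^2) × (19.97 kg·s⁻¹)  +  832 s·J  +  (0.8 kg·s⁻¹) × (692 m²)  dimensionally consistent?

Yes

Dimensions:
  160 m·N·s:  N·m·s = kg·m·s⁻²·m·s = kg·m²·s⁻¹
  (120 m^2) × (19.97 kg·s⁻¹):  [m²] · [kg·s⁻¹] = kg·m²·s⁻¹
  832 s·J:  J·s = N·m·s = kg·m²·s⁻¹
  (0.8 kg·s⁻¹) × (692 m²):  [kg·s⁻¹] · [m²] = kg·m²·s⁻¹
Every term reduces to kg·m²·s⁻¹.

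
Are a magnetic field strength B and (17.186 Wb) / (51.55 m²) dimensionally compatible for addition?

Yes

In SI base units:
  a magnetic field strength B:  [magnetic field strength B] = kg·s⁻²·A⁻¹
  (17.186 Wb) / (51.55 m²):  [kg·m²·s⁻²·A⁻¹] / [m²] = kg·s⁻²·A⁻¹
Both are kg·s⁻²·A⁻¹, so they have the same dimensions and can be added.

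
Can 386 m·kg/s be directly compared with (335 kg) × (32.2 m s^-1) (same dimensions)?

Yes

Expand each in SI base units:
  386 m·kg/s:  kg·m·s⁻¹
  (335 kg) × (32.2 m s^-1):  [kg] · [m·s⁻¹] = kg·m·s⁻¹
Both are kg·m·s⁻¹, so they have the same dimensions and can be added.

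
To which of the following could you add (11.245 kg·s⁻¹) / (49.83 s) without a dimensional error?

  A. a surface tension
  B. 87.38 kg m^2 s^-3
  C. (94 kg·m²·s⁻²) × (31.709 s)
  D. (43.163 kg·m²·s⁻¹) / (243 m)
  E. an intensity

A.

Reference: [kg·s⁻¹] / [s] = kg·s⁻².
Each option:
  A. [surface tension] = kg·s⁻²  ← same
  B. kg·m²·s⁻³
  C. [kg·m²·s⁻²] · [s] = kg·m²·s⁻¹
  D. [kg·m²·s⁻¹] / [m] = kg·m·s⁻¹
  E. [intensity] = kg·s⁻³
Only A. matches kg·s⁻².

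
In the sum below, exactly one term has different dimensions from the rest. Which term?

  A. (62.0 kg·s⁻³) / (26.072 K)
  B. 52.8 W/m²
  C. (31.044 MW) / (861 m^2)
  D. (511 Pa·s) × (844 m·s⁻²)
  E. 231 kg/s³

A.

In SI base units:
  A. [kg·s⁻³] / [K] = kg·s⁻³·K⁻¹
  B. W·m⁻² = J·s⁻¹·m⁻² = kg·s⁻³
  C. [kg·m²·s⁻³] / [m²] = kg·s⁻³
  D. [kg·m⁻¹·s⁻¹] · [m·s⁻²] = kg·s⁻³
  E. kg·s⁻³
All reduce to kg·s⁻³ except A., which is kg·s⁻³·K⁻¹.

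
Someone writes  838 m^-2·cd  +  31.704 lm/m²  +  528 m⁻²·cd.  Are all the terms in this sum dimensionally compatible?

In SI base units:
  838 m^-2·cd:  cd·m⁻² = m⁻²·cd
  31.704 lm/m²:  lm·m⁻² = cd·m⁻² = m⁻²·cd
  528 m⁻²·cd:  m⁻²·cd
Every term reduces to m⁻²·cd.

Yes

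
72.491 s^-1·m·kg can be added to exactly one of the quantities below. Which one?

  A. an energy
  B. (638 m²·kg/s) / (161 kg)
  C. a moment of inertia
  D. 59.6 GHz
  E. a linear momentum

E.

Reference: kg·m·s⁻¹.
Each option:
  A. [energy] = kg·m²·s⁻²
  B. [kg·m²·s⁻¹] / [kg] = m²·s⁻¹
  C. [moment of inertia] = kg·m²
  D. Hz = s⁻¹
  E. [linear momentum] = kg·m·s⁻¹  ← same
Only E. matches kg·m·s⁻¹.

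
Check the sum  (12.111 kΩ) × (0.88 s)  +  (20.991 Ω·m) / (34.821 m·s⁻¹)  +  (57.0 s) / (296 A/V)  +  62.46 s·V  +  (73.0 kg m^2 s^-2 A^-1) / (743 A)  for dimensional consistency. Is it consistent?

No

Dimensions:
  (12.111 kΩ) × (0.88 s):  [kg·m²·s⁻³·A⁻²] · [s] = kg·m²·s⁻²·A⁻²
  (20.991 Ω·m) / (34.821 m·s⁻¹):  [kg·m³·s⁻³·A⁻²] / [m·s⁻¹] = kg·m²·s⁻²·A⁻²
  (57.0 s) / (296 A/V):  [s] / [kg⁻¹·m⁻²·s³·A²] = kg·m²·s⁻²·A⁻²
  62.46 s·V:  V·s = J·C⁻¹·s = kg·m²·s⁻²·A⁻¹
  (73.0 kg m^2 s^-2 A^-1) / (743 A):  [kg·m²·s⁻²·A⁻¹] / [A] = kg·m²·s⁻²·A⁻²
The terms do not share a single dimension (kg·m²·s⁻²·A⁻² vs kg·m²·s⁻²·A⁻¹).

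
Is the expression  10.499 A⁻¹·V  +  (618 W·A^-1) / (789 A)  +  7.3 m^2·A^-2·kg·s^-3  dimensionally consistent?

In SI base units:
  10.499 A⁻¹·V:  V·A⁻¹ = J·C⁻¹·A⁻¹ = kg·m²·s⁻³·A⁻²
  (618 W·A^-1) / (789 A):  [kg·m²·s⁻³·A⁻¹] / [A] = kg·m²·s⁻³·A⁻²
  7.3 m^2·A^-2·kg·s^-3:  kg·m²·s⁻³·A⁻²
Every term reduces to kg·m²·s⁻³·A⁻².

Yes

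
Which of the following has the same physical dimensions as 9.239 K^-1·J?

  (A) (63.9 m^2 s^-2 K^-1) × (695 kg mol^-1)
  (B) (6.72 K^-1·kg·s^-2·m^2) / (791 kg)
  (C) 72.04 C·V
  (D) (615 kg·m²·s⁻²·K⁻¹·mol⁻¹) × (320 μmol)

(D)

Reference: J·K⁻¹ = N·m·K⁻¹ = kg·m²·s⁻²·K⁻¹.
Each option:
  (A) [m²·s⁻²·K⁻¹] · [kg·mol⁻¹] = kg·m²·s⁻²·K⁻¹·mol⁻¹
  (B) [kg·m²·s⁻²·K⁻¹] / [kg] = m²·s⁻²·K⁻¹
  (C) C·V = s·A·J·C⁻¹ = kg·m²·s⁻²
  (D) [kg·m²·s⁻²·K⁻¹·mol⁻¹] · [mol] = kg·m²·s⁻²·K⁻¹  ← same
Only (D) matches kg·m²·s⁻²·K⁻¹.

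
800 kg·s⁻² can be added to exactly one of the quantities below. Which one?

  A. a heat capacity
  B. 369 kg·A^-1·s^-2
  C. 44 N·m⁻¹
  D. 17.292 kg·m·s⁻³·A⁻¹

C.

Reference: kg·s⁻².
Each option:
  A. [heat capacity] = kg·m²·s⁻²·K⁻¹
  B. kg·s⁻²·A⁻¹
  C. N·m⁻¹ = kg·m·s⁻²·m⁻¹ = kg·s⁻²  ← same
  D. kg·m·s⁻³·A⁻¹
Only C. matches kg·s⁻².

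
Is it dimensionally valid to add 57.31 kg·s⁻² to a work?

In SI base units:
  57.31 kg·s⁻²:  kg·s⁻²
  a work:  [work] = kg·m²·s⁻²
kg·s⁻² ≠ kg·m²·s⁻², so they cannot be added.

No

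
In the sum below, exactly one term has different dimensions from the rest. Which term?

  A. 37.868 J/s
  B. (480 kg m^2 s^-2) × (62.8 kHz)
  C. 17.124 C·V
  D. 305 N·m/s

C.

Expand each in SI base units:
  A. J·s⁻¹ = N·m·s⁻¹ = kg·m²·s⁻³
  B. [kg·m²·s⁻²] · [s⁻¹] = kg·m²·s⁻³
  C. C·V = s·A·J·C⁻¹ = kg·m²·s⁻²
  D. N·m·s⁻¹ = kg·m·s⁻²·m·s⁻¹ = kg·m²·s⁻³
All reduce to kg·m²·s⁻³ except C., which is kg·m²·s⁻².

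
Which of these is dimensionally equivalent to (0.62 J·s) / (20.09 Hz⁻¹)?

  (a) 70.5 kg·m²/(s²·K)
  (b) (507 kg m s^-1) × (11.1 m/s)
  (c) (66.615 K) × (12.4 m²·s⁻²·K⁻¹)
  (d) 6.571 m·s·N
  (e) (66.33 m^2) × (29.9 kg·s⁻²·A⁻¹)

(b)

Reference: [kg·m²·s⁻¹] / [s] = kg·m²·s⁻².
Each option:
  (a) kg·m²·s⁻²·K⁻¹
  (b) [kg·m·s⁻¹] · [m·s⁻¹] = kg·m²·s⁻²  ← same
  (c) [K] · [m²·s⁻²·K⁻¹] = m²·s⁻²
  (d) N·m·s = kg·m·s⁻²·m·s = kg·m²·s⁻¹
  (e) [m²] · [kg·s⁻²·A⁻¹] = kg·m²·s⁻²·A⁻¹
Only (b) matches kg·m²·s⁻².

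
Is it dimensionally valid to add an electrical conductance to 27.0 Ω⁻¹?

Yes

Dimensions:
  an electrical conductance:  [electrical conductance] = kg⁻¹·m⁻²·s³·A²
  27.0 Ω⁻¹:  Ω⁻¹ = (V·A⁻¹)⁻¹ = kg⁻¹·m⁻²·s³·A²
Both are kg⁻¹·m⁻²·s³·A², so they have the same dimensions and can be added.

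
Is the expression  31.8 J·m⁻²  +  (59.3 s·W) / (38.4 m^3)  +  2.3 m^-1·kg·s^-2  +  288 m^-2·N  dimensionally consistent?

In SI base units:
  31.8 J·m⁻²:  J·m⁻² = N·m·m⁻² = kg·s⁻²
  (59.3 s·W) / (38.4 m^3):  [kg·m²·s⁻²] / [m³] = kg·m⁻¹·s⁻²
  2.3 m^-1·kg·s^-2:  kg·m⁻¹·s⁻²
  288 m^-2·N:  N·m⁻² = kg·m·s⁻²·m⁻² = kg·m⁻¹·s⁻²
The terms do not share a single dimension (kg·m⁻¹·s⁻² vs kg·s⁻²).

No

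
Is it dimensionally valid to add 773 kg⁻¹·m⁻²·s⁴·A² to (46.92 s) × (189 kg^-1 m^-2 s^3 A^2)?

Yes

Reduce each to base SI dimensions:
  773 kg⁻¹·m⁻²·s⁴·A²:  kg⁻¹·m⁻²·s⁴·A²
  (46.92 s) × (189 kg^-1 m^-2 s^3 A^2):  [s] · [kg⁻¹·m⁻²·s³·A²] = kg⁻¹·m⁻²·s⁴·A²
Both are kg⁻¹·m⁻²·s⁴·A², so they have the same dimensions and can be added.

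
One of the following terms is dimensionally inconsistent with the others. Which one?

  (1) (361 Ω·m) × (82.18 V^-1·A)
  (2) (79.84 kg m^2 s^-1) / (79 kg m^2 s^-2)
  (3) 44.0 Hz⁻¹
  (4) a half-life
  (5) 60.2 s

(1)

In SI base units:
  (1) [kg·m³·s⁻³·A⁻²] · [kg⁻¹·m⁻²·s³·A²] = m
  (2) [kg·m²·s⁻¹] / [kg·m²·s⁻²] = s
  (3) Hz⁻¹ = (s⁻¹)⁻¹ = s
  (4) [half-life] = s
  (5) s
All reduce to s except (1), which is m.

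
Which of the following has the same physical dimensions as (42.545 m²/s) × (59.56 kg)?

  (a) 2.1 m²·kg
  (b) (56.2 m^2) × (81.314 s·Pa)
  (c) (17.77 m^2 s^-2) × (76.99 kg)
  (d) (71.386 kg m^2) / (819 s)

(d)

Reference: [m²·s⁻¹] · [kg] = kg·m²·s⁻¹.
Each option:
  (a) kg·m²
  (b) [m²] · [kg·m⁻¹·s⁻¹] = kg·m·s⁻¹
  (c) [m²·s⁻²] · [kg] = kg·m²·s⁻²
  (d) [kg·m²] / [s] = kg·m²·s⁻¹  ← same
Only (d) matches kg·m²·s⁻¹.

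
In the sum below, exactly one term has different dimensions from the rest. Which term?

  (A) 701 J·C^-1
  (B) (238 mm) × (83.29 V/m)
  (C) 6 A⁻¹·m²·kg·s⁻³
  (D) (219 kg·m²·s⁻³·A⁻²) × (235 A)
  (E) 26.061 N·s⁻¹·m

(E)

Reduce each to base SI dimensions:
  (A) J·C⁻¹ = N·m·(s·A)⁻¹ = kg·m²·s⁻³·A⁻¹
  (B) [m] · [kg·m·s⁻³·A⁻¹] = kg·m²·s⁻³·A⁻¹
  (C) kg·m²·s⁻³·A⁻¹
  (D) [kg·m²·s⁻³·A⁻²] · [A] = kg·m²·s⁻³·A⁻¹
  (E) N·m·s⁻¹ = kg·m·s⁻²·m·s⁻¹ = kg·m²·s⁻³
All reduce to kg·m²·s⁻³·A⁻¹ except (E), which is kg·m²·s⁻³.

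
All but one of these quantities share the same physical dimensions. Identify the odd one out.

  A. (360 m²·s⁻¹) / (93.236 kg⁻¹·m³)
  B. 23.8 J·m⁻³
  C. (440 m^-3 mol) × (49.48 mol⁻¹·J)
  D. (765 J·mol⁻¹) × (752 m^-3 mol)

A.

Work out the base dimensions of each:
  A. [m²·s⁻¹] / [kg⁻¹·m³] = kg·m⁻¹·s⁻¹
  B. J·m⁻³ = N·m·m⁻³ = kg·m⁻¹·s⁻²
  C. [m⁻³·mol] · [kg·m²·s⁻²·mol⁻¹] = kg·m⁻¹·s⁻²
  D. [kg·m²·s⁻²·mol⁻¹] · [m⁻³·mol] = kg·m⁻¹·s⁻²
All reduce to kg·m⁻¹·s⁻² except A., which is kg·m⁻¹·s⁻¹.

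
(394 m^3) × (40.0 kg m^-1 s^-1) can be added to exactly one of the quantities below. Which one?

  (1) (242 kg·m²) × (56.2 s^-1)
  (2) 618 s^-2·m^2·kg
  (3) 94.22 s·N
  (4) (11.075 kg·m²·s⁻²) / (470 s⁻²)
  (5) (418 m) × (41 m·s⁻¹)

(1)

Reference: [m³] · [kg·m⁻¹·s⁻¹] = kg·m²·s⁻¹.
Each option:
  (1) [kg·m²] · [s⁻¹] = kg·m²·s⁻¹  ← same
  (2) kg·m²·s⁻²
  (3) N·s = kg·m·s⁻²·s = kg·m·s⁻¹
  (4) [kg·m²·s⁻²] / [s⁻²] = kg·m²
  (5) [m] · [m·s⁻¹] = m²·s⁻¹
Only (1) matches kg·m²·s⁻¹.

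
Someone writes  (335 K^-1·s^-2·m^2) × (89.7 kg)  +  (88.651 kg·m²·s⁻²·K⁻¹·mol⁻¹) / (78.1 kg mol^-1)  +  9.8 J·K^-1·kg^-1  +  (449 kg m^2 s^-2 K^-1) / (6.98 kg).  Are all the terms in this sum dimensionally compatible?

In SI base units:
  (335 K^-1·s^-2·m^2) × (89.7 kg):  [m²·s⁻²·K⁻¹] · [kg] = kg·m²·s⁻²·K⁻¹
  (88.651 kg·m²·s⁻²·K⁻¹·mol⁻¹) / (78.1 kg mol^-1):  [kg·m²·s⁻²·K⁻¹·mol⁻¹] / [kg·mol⁻¹] = m²·s⁻²·K⁻¹
  9.8 J·K^-1·kg^-1:  J·kg⁻¹·K⁻¹ = N·m·kg⁻¹·K⁻¹ = m²·s⁻²·K⁻¹
  (449 kg m^2 s^-2 K^-1) / (6.98 kg):  [kg·m²·s⁻²·K⁻¹] / [kg] = m²·s⁻²·K⁻¹
The terms do not share a single dimension (kg·m²·s⁻²·K⁻¹ vs m²·s⁻²·K⁻¹).

No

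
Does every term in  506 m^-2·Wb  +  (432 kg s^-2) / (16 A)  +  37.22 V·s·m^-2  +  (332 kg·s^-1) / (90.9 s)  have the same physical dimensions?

Reduce each to base SI dimensions:
  506 m^-2·Wb:  Wb·m⁻² = V·s·m⁻² = kg·s⁻²·A⁻¹
  (432 kg s^-2) / (16 A):  [kg·s⁻²] / [A] = kg·s⁻²·A⁻¹
  37.22 V·s·m^-2:  V·s·m⁻² = J·C⁻¹·s·m⁻² = kg·s⁻²·A⁻¹
  (332 kg·s^-1) / (90.9 s):  [kg·s⁻¹] / [s] = kg·s⁻²
The terms do not share a single dimension (kg·s⁻² vs kg·s⁻²·A⁻¹).

No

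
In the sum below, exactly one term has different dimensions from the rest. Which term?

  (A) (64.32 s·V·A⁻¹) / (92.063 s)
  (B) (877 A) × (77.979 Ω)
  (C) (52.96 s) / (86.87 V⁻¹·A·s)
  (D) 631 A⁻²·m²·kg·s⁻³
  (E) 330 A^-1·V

In SI base units:
  (A) [kg·m²·s⁻²·A⁻²] / [s] = kg·m²·s⁻³·A⁻²
  (B) [A] · [kg·m²·s⁻³·A⁻²] = kg·m²·s⁻³·A⁻¹
  (C) [s] / [kg⁻¹·m⁻²·s⁴·A²] = kg·m²·s⁻³·A⁻²
  (D) kg·m²·s⁻³·A⁻²
  (E) V·A⁻¹ = J·C⁻¹·A⁻¹ = kg·m²·s⁻³·A⁻²
All reduce to kg·m²·s⁻³·A⁻² except (B), which is kg·m²·s⁻³·A⁻¹.

(B)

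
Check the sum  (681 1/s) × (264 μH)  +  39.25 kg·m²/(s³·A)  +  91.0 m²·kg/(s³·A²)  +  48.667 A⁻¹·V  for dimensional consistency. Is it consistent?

Expand each in SI base units:
  (681 1/s) × (264 μH):  [s⁻¹] · [kg·m²·s⁻²·A⁻²] = kg·m²·s⁻³·A⁻²
  39.25 kg·m²/(s³·A):  kg·m²·s⁻³·A⁻¹
  91.0 m²·kg/(s³·A²):  kg·m²·s⁻³·A⁻²
  48.667 A⁻¹·V:  V·A⁻¹ = J·C⁻¹·A⁻¹ = kg·m²·s⁻³·A⁻²
The terms do not share a single dimension (kg·m²·s⁻³·A⁻² vs kg·m²·s⁻³·A⁻¹).

No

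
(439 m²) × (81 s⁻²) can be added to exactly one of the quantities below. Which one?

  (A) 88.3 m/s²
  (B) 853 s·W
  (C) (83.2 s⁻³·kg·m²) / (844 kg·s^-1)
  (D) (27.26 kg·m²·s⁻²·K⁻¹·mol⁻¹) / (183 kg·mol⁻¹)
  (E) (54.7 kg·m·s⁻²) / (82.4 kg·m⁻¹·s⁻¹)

Reference: [m²] · [s⁻²] = m²·s⁻².
Each option:
  (A) m·s⁻²
  (B) W·s = J·s⁻¹·s = kg·m²·s⁻²
  (C) [kg·m²·s⁻³] / [kg·s⁻¹] = m²·s⁻²  ← same
  (D) [kg·m²·s⁻²·K⁻¹·mol⁻¹] / [kg·mol⁻¹] = m²·s⁻²·K⁻¹
  (E) [kg·m·s⁻²] / [kg·m⁻¹·s⁻¹] = m²·s⁻¹
Only (C) matches m²·s⁻².

(C)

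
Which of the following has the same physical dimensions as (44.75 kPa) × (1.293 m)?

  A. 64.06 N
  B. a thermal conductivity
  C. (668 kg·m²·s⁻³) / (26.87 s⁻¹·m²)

Reference: [kg·m⁻¹·s⁻²] · [m] = kg·s⁻².
Each option:
  A. N = kg·m·s⁻²
  B. [thermal conductivity] = kg·m·s⁻³·K⁻¹
  C. [kg·m²·s⁻³] / [m²·s⁻¹] = kg·s⁻²  ← same
Only C. matches kg·s⁻².

C.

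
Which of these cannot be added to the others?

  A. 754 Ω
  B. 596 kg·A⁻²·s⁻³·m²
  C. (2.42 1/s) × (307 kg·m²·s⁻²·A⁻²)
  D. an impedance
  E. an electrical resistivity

E.

In SI base units:
  A. Ω = V·A⁻¹ = kg·m²·s⁻³·A⁻²
  B. kg·m²·s⁻³·A⁻²
  C. [s⁻¹] · [kg·m²·s⁻²·A⁻²] = kg·m²·s⁻³·A⁻²
  D. [impedance] = kg·m²·s⁻³·A⁻²
  E. [electrical resistivity] = kg·m³·s⁻³·A⁻²
All reduce to kg·m²·s⁻³·A⁻² except E., which is kg·m³·s⁻³·A⁻².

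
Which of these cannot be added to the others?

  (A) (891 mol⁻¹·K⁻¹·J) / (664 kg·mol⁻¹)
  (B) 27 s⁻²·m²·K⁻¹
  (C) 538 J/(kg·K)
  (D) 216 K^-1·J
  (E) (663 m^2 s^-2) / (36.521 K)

(D)

Dimensions:
  (A) [kg·m²·s⁻²·K⁻¹·mol⁻¹] / [kg·mol⁻¹] = m²·s⁻²·K⁻¹
  (B) m²·s⁻²·K⁻¹
  (C) J·kg⁻¹·K⁻¹ = N·m·kg⁻¹·K⁻¹ = m²·s⁻²·K⁻¹
  (D) J·K⁻¹ = N·m·K⁻¹ = kg·m²·s⁻²·K⁻¹
  (E) [m²·s⁻²] / [K] = m²·s⁻²·K⁻¹
All reduce to m²·s⁻²·K⁻¹ except (D), which is kg·m²·s⁻²·K⁻¹.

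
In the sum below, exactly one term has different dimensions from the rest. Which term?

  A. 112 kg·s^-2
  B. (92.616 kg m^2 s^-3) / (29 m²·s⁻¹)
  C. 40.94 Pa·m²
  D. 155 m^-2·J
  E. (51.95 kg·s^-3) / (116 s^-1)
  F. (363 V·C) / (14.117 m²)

C.

Work out the base dimensions of each:
  A. kg·s⁻²
  B. [kg·m²·s⁻³] / [m²·s⁻¹] = kg·s⁻²
  C. Pa·m² = N·m⁻²·m² = kg·m·s⁻²
  D. J·m⁻² = N·m·m⁻² = kg·s⁻²
  E. [kg·s⁻³] / [s⁻¹] = kg·s⁻²
  F. [kg·m²·s⁻²] / [m²] = kg·s⁻²
All reduce to kg·s⁻² except C., which is kg·m·s⁻².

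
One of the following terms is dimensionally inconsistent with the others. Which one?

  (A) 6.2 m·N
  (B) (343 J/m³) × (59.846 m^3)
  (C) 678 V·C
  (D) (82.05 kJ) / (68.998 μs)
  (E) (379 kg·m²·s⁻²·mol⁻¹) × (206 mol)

(D)

In SI base units:
  (A) N·m = kg·m·s⁻²·m = kg·m²·s⁻²
  (B) [kg·m⁻¹·s⁻²] · [m³] = kg·m²·s⁻²
  (C) C·V = s·A·J·C⁻¹ = kg·m²·s⁻²
  (D) [kg·m²·s⁻²] / [s] = kg·m²·s⁻³
  (E) [kg·m²·s⁻²·mol⁻¹] · [mol] = kg·m²·s⁻²
All reduce to kg·m²·s⁻² except (D), which is kg·m²·s⁻³.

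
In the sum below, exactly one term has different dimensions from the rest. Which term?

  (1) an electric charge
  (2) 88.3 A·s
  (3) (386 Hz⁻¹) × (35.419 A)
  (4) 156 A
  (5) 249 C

In SI base units:
  (1) [electric charge] = s·A
  (2) A·s = s·A
  (3) [s] · [A] = s·A
  (4) A
  (5) C = s·A
All reduce to s·A except (4), which is A.

(4)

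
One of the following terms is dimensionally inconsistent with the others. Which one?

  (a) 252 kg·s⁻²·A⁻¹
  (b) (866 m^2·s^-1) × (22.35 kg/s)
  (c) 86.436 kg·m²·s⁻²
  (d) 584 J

Work out the base dimensions of each:
  (a) kg·s⁻²·A⁻¹
  (b) [m²·s⁻¹] · [kg·s⁻¹] = kg·m²·s⁻²
  (c) kg·m²·s⁻²
  (d) J = N·m = kg·m²·s⁻²
All reduce to kg·m²·s⁻² except (a), which is kg·s⁻²·A⁻¹.

(a)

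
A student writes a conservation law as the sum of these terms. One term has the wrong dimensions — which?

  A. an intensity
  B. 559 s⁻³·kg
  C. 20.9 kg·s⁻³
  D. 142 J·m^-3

Dimensions:
  A. [intensity] = kg·s⁻³
  B. kg·s⁻³
  C. kg·s⁻³
  D. J·m⁻³ = N·m·m⁻³ = kg·m⁻¹·s⁻²
All reduce to kg·s⁻³ except D., which is kg·m⁻¹·s⁻².

D.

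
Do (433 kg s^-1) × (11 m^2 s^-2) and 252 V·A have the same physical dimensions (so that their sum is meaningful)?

Yes

In SI base units:
  (433 kg s^-1) × (11 m^2 s^-2):  [kg·s⁻¹] · [m²·s⁻²] = kg·m²·s⁻³
  252 V·A:  V·A = J·C⁻¹·A = kg·m²·s⁻³
Both are kg·m²·s⁻³, so they have the same dimensions and can be added.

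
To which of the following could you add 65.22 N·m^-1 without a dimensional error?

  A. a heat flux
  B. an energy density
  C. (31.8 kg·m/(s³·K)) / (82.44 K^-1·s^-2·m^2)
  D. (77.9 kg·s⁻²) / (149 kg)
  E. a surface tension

E.

Reference: N·m⁻¹ = kg·m·s⁻²·m⁻¹ = kg·s⁻².
Each option:
  A. [heat flux] = kg·s⁻³
  B. [energy density] = kg·m⁻¹·s⁻²
  C. [kg·m·s⁻³·K⁻¹] / [m²·s⁻²·K⁻¹] = kg·m⁻¹·s⁻¹
  D. [kg·s⁻²] / [kg] = s⁻²
  E. [surface tension] = kg·s⁻²  ← same
Only E. matches kg·s⁻².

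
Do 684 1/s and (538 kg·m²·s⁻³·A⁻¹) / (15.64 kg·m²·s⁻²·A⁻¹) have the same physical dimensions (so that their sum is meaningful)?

Yes

Work out the base dimensions of each:
  684 1/s:  s⁻¹
  (538 kg·m²·s⁻³·A⁻¹) / (15.64 kg·m²·s⁻²·A⁻¹):  [kg·m²·s⁻³·A⁻¹] / [kg·m²·s⁻²·A⁻¹] = s⁻¹
Both are s⁻¹, so they have the same dimensions and can be added.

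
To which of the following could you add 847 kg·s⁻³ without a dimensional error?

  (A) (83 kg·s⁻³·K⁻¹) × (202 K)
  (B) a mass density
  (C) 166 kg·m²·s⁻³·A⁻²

Reference: kg·s⁻³.
Each option:
  (A) [kg·s⁻³·K⁻¹] · [K] = kg·s⁻³  ← same
  (B) [mass density] = kg·m⁻³
  (C) kg·m²·s⁻³·A⁻²
Only (A) matches kg·s⁻³.

(A)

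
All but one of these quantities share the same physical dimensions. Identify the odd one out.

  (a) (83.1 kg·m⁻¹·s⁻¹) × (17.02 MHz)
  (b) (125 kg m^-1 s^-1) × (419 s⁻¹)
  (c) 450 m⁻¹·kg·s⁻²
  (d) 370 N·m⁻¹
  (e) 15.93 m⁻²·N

Work out the base dimensions of each:
  (a) [kg·m⁻¹·s⁻¹] · [s⁻¹] = kg·m⁻¹·s⁻²
  (b) [kg·m⁻¹·s⁻¹] · [s⁻¹] = kg·m⁻¹·s⁻²
  (c) kg·m⁻¹·s⁻²
  (d) N·m⁻¹ = kg·m·s⁻²·m⁻¹ = kg·s⁻²
  (e) N·m⁻² = kg·m·s⁻²·m⁻² = kg·m⁻¹·s⁻²
All reduce to kg·m⁻¹·s⁻² except (d), which is kg·s⁻².

(d)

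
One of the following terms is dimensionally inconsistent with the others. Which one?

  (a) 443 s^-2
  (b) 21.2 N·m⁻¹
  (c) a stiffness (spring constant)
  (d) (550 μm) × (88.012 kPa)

In SI base units:
  (a) s⁻²
  (b) N·m⁻¹ = kg·m·s⁻²·m⁻¹ = kg·s⁻²
  (c) [stiffness (spring constant)] = kg·s⁻²
  (d) [m] · [kg·m⁻¹·s⁻²] = kg·s⁻²
All reduce to kg·s⁻² except (a), which is s⁻².

(a)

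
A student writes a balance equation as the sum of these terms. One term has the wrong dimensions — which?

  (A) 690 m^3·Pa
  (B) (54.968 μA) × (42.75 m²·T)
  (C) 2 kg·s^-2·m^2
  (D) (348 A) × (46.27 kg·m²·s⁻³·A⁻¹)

(D)

Dimensions:
  (A) Pa·m³ = N·m⁻²·m³ = kg·m²·s⁻²
  (B) [A] · [kg·m²·s⁻²·A⁻¹] = kg·m²·s⁻²
  (C) kg·m²·s⁻²
  (D) [A] · [kg·m²·s⁻³·A⁻¹] = kg·m²·s⁻³
All reduce to kg·m²·s⁻² except (D), which is kg·m²·s⁻³.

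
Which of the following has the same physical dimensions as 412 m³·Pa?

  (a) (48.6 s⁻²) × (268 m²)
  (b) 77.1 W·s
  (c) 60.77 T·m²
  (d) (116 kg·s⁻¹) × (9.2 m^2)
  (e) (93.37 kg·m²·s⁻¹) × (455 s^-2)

Reference: Pa·m³ = N·m⁻²·m³ = kg·m²·s⁻².
Each option:
  (a) [s⁻²] · [m²] = m²·s⁻²
  (b) W·s = J·s⁻¹·s = kg·m²·s⁻²  ← same
  (c) T·m² = Wb·m⁻²·m² = kg·m²·s⁻²·A⁻¹
  (d) [kg·s⁻¹] · [m²] = kg·m²·s⁻¹
  (e) [kg·m²·s⁻¹] · [s⁻²] = kg·m²·s⁻³
Only (b) matches kg·m²·s⁻².

(b)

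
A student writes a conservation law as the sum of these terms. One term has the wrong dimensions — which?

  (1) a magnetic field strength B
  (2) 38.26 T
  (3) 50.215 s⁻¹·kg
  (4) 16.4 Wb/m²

(3)

Dimensions:
  (1) [magnetic field strength B] = kg·s⁻²·A⁻¹
  (2) T = Wb·m⁻² = kg·s⁻²·A⁻¹
  (3) kg·s⁻¹
  (4) Wb·m⁻² = V·s·m⁻² = kg·s⁻²·A⁻¹
All reduce to kg·s⁻²·A⁻¹ except (3), which is kg·s⁻¹.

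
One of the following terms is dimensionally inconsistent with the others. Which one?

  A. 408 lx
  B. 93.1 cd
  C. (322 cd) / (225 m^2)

Work out the base dimensions of each:
  A. lx = lm·m⁻² = m⁻²·cd
  B. cd
  C. [cd] / [m²] = m⁻²·cd
All reduce to m⁻²·cd except B., which is cd.

B.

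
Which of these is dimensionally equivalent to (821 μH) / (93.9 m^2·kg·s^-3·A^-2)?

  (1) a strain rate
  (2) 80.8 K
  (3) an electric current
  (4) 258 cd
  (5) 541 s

(5)

Reference: [kg·m²·s⁻²·A⁻²] / [kg·m²·s⁻³·A⁻²] = s.
Each option:
  (1) [strain rate] = s⁻¹
  (2) K
  (3) [electric current] = A
  (4) cd
  (5) s  ← same
Only (5) matches s.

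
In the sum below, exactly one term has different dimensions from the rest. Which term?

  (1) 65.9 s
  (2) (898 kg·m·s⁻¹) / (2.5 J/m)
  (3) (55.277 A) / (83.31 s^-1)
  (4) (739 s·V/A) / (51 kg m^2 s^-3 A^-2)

(3)

Dimensions:
  (1) s
  (2) [kg·m·s⁻¹] / [kg·m·s⁻²] = s
  (3) [A] / [s⁻¹] = s·A
  (4) [kg·m²·s⁻²·A⁻²] / [kg·m²·s⁻³·A⁻²] = s
All reduce to s except (3), which is s·A.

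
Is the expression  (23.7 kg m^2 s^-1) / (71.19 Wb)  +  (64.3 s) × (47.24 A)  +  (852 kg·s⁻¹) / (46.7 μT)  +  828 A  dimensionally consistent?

No

Reduce each to base SI dimensions:
  (23.7 kg m^2 s^-1) / (71.19 Wb):  [kg·m²·s⁻¹] / [kg·m²·s⁻²·A⁻¹] = s·A
  (64.3 s) × (47.24 A):  [s] · [A] = s·A
  (852 kg·s⁻¹) / (46.7 μT):  [kg·s⁻¹] / [kg·s⁻²·A⁻¹] = s·A
  828 A:  A
The terms do not share a single dimension (A vs s·A).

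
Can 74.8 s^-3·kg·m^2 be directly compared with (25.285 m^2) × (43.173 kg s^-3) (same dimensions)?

Yes

In SI base units:
  74.8 s^-3·kg·m^2:  kg·m²·s⁻³
  (25.285 m^2) × (43.173 kg s^-3):  [m²] · [kg·s⁻³] = kg·m²·s⁻³
Both are kg·m²·s⁻³, so they have the same dimensions and can be added.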